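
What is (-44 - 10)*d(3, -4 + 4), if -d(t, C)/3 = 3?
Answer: 486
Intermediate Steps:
d(t, C) = -9 (d(t, C) = -3*3 = -9)
(-44 - 10)*d(3, -4 + 4) = (-44 - 10)*(-9) = -54*(-9) = 486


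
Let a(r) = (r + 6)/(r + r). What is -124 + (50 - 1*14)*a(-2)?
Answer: -160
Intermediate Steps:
a(r) = (6 + r)/(2*r) (a(r) = (6 + r)/((2*r)) = (6 + r)*(1/(2*r)) = (6 + r)/(2*r))
-124 + (50 - 1*14)*a(-2) = -124 + (50 - 1*14)*((½)*(6 - 2)/(-2)) = -124 + (50 - 14)*((½)*(-½)*4) = -124 + 36*(-1) = -124 - 36 = -160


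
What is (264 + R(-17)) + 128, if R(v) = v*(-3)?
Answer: 443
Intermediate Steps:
R(v) = -3*v
(264 + R(-17)) + 128 = (264 - 3*(-17)) + 128 = (264 + 51) + 128 = 315 + 128 = 443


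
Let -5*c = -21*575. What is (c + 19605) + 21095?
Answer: 43115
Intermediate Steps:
c = 2415 (c = -(-21)*575/5 = -⅕*(-12075) = 2415)
(c + 19605) + 21095 = (2415 + 19605) + 21095 = 22020 + 21095 = 43115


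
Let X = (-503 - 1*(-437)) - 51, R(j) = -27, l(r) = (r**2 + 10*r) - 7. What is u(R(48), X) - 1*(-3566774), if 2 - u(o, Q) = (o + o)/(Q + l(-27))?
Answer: 1194870014/335 ≈ 3.5668e+6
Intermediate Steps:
l(r) = -7 + r**2 + 10*r
X = -117 (X = (-503 + 437) - 51 = -66 - 51 = -117)
u(o, Q) = 2 - 2*o/(452 + Q) (u(o, Q) = 2 - (o + o)/(Q + (-7 + (-27)**2 + 10*(-27))) = 2 - 2*o/(Q + (-7 + 729 - 270)) = 2 - 2*o/(Q + 452) = 2 - 2*o/(452 + Q))
u(R(48), X) - 1*(-3566774) = 2*(452 - 117 - 1*(-27))/(452 - 117) - 1*(-3566774) = 2*(452 - 117 + 27)/335 + 3566774 = 2*(1/335)*362 + 3566774 = 724/335 + 3566774 = 1194870014/335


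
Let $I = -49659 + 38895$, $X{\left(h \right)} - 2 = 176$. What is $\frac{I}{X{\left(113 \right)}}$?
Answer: $- \frac{5382}{89} \approx -60.472$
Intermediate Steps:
$X{\left(h \right)} = 178$ ($X{\left(h \right)} = 2 + 176 = 178$)
$I = -10764$
$\frac{I}{X{\left(113 \right)}} = - \frac{10764}{178} = \left(-10764\right) \frac{1}{178} = - \frac{5382}{89}$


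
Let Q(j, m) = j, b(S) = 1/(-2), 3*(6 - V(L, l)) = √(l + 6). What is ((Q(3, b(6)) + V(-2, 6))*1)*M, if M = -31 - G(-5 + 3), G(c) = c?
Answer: -261 + 58*√3/3 ≈ -227.51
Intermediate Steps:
V(L, l) = 6 - √(6 + l)/3 (V(L, l) = 6 - √(l + 6)/3 = 6 - √(6 + l)/3)
b(S) = -½
M = -29 (M = -31 - (-5 + 3) = -31 - 1*(-2) = -31 + 2 = -29)
((Q(3, b(6)) + V(-2, 6))*1)*M = ((3 + (6 - √(6 + 6)/3))*1)*(-29) = ((3 + (6 - 2*√3/3))*1)*(-29) = ((9 - 2*√3/3)*1)*(-29) = (9 - 2*√3/3)*(-29) = -261 + 58*√3/3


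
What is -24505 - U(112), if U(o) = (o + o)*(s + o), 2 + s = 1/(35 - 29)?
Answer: -147547/3 ≈ -49182.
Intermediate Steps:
s = -11/6 (s = -2 + 1/(35 - 29) = -2 + 1/6 = -2 + ⅙ = -11/6 ≈ -1.8333)
U(o) = 2*o*(-11/6 + o) (U(o) = (o + o)*(-11/6 + o) = (2*o)*(-11/6 + o) = 2*o*(-11/6 + o))
-24505 - U(112) = -24505 - 112*(-11 + 6*112)/3 = -24505 - 112*(-11 + 672)/3 = -24505 - 112*661/3 = -24505 - 1*74032/3 = -24505 - 74032/3 = -147547/3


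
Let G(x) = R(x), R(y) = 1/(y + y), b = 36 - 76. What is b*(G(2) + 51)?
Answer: -2050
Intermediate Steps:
b = -40
R(y) = 1/(2*y)
G(x) = 1/(2*x)
b*(G(2) + 51) = -40*((½)/2 + 51) = -40*((½)*(½) + 51) = -40*(¼ + 51) = -40*205/4 = -2050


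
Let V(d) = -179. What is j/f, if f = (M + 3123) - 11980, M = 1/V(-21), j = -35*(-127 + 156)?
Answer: 181685/1585404 ≈ 0.11460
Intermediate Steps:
j = -1015 (j = -35*29 = -1015)
M = -1/179 (M = 1/(-179) = -1/179 ≈ -0.0055866)
f = -1585404/179 (f = (-1/179 + 3123) - 11980 = 559016/179 - 11980 = -1585404/179 ≈ -8857.0)
j/f = -1015/(-1585404/179) = -1015*(-179/1585404) = 181685/1585404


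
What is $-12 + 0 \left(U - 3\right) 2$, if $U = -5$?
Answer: $-12$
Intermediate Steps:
$-12 + 0 \left(U - 3\right) 2 = -12 + 0 \left(-5 - 3\right) 2 = -12 + 0 \left(\left(-8\right) 2\right) = -12 + 0 \left(-16\right) = -12 + 0 = -12$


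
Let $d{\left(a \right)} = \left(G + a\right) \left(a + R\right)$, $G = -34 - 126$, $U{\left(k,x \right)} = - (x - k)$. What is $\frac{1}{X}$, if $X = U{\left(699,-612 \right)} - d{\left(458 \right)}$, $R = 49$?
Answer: $- \frac{1}{149775} \approx -6.6767 \cdot 10^{-6}$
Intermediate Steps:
$U{\left(k,x \right)} = k - x$
$G = -160$ ($G = -34 - 126 = -160$)
$d{\left(a \right)} = \left(-160 + a\right) \left(49 + a\right)$ ($d{\left(a \right)} = \left(-160 + a\right) \left(a + 49\right) = \left(-160 + a\right) \left(49 + a\right)$)
$X = -149775$ ($X = \left(699 - -612\right) - \left(-7840 + 458^{2} - 50838\right) = \left(699 + 612\right) - \left(-7840 + 209764 - 50838\right) = 1311 - 151086 = -149775$)
$\frac{1}{X} = \frac{1}{-149775} = - \frac{1}{149775}$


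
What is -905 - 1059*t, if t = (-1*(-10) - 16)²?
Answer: -39029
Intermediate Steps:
t = 36 (t = (10 - 16)² = (-6)² = 36)
-905 - 1059*t = -905 - 1059*36 = -905 - 38124 = -39029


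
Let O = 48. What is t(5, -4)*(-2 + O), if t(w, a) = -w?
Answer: -230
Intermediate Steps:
t(5, -4)*(-2 + O) = (-1*5)*(-2 + 48) = -5*46 = -230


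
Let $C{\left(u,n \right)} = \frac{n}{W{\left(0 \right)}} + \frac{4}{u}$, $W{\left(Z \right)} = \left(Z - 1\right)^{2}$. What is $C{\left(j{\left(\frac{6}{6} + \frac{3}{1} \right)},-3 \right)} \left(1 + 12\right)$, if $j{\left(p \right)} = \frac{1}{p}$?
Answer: $169$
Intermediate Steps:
$W{\left(Z \right)} = \left(-1 + Z\right)^{2}$
$C{\left(u,n \right)} = n + \frac{4}{u}$ ($C{\left(u,n \right)} = \frac{n}{\left(-1 + 0\right)^{2}} + \frac{4}{u} = \frac{n}{\left(-1\right)^{2}} + \frac{4}{u} = \frac{n}{1} + \frac{4}{u} = n 1 + \frac{4}{u} = n + \frac{4}{u}$)
$C{\left(j{\left(\frac{6}{6} + \frac{3}{1} \right)},-3 \right)} \left(1 + 12\right) = \left(-3 + \frac{4}{\frac{1}{\frac{6}{6} + \frac{3}{1}}}\right) \left(1 + 12\right) = \left(-3 + \frac{4}{\frac{1}{6 \cdot \frac{1}{6} + 3 \cdot 1}}\right) 13 = \left(-3 + \frac{4}{\frac{1}{1 + 3}}\right) 13 = \left(-3 + \frac{4}{\frac{1}{4}}\right) 13 = \left(-3 + 4 \frac{1}{\frac{1}{4}}\right) 13 = \left(-3 + 4 \cdot 4\right) 13 = \left(-3 + 16\right) 13 = 13 \cdot 13 = 169$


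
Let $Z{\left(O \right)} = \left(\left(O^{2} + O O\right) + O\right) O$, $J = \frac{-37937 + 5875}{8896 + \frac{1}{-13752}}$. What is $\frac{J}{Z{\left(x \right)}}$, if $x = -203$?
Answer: $\frac{48990736}{226863811319355} \approx 2.1595 \cdot 10^{-7}$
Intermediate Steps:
$J = - \frac{440916624}{122337791}$ ($J = - \frac{32062}{8896 - \frac{1}{13752}} = - \frac{32062}{\frac{122337791}{13752}} = \left(-32062\right) \frac{13752}{122337791} = - \frac{440916624}{122337791} \approx -3.6041$)
$Z{\left(O \right)} = O \left(O + 2 O^{2}\right)$ ($Z{\left(O \right)} = \left(\left(O^{2} + O^{2}\right) + O\right) O = \left(2 O^{2} + O\right) O = \left(O + 2 O^{2}\right) O = O \left(O + 2 O^{2}\right)$)
$\frac{J}{Z{\left(x \right)}} = - \frac{440916624}{122337791 \left(-203\right)^{2} \left(1 + 2 \left(-203\right)\right)} = - \frac{440916624}{122337791 \cdot 41209 \left(1 - 406\right)} = - \frac{440916624}{122337791 \cdot 41209 \left(-405\right)} = - \frac{440916624}{122337791 \left(-16689645\right)} = \left(- \frac{440916624}{122337791}\right) \left(- \frac{1}{16689645}\right) = \frac{48990736}{226863811319355}$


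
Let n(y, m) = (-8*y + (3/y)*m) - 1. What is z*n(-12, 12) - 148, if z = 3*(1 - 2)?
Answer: -424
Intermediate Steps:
n(y, m) = -1 - 8*y + 3*m/y (n(y, m) = (-8*y + 3*m/y) - 1 = -1 - 8*y + 3*m/y)
z = -3 (z = 3*(-1) = -3)
z*n(-12, 12) - 148 = -3*(-1 - 8*(-12) + 3*12/(-12)) - 148 = -3*(-1 + 96 + 3*12*(-1/12)) - 148 = -3*(-1 + 96 - 3) - 148 = -3*92 - 148 = -276 - 148 = -424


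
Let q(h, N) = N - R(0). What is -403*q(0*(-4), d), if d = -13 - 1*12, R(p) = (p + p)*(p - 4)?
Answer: 10075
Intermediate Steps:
R(p) = 2*p*(-4 + p) (R(p) = (2*p)*(-4 + p) = 2*p*(-4 + p))
d = -25 (d = -13 - 12 = -25)
q(h, N) = N (q(h, N) = N - 2*0*(-4 + 0) = N - 2*0*(-4) = N - 1*0 = N + 0 = N)
-403*q(0*(-4), d) = -403*(-25) = 10075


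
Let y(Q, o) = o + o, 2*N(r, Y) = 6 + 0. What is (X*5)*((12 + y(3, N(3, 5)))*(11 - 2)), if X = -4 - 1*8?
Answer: -9720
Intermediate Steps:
N(r, Y) = 3 (N(r, Y) = (6 + 0)/2 = (½)*6 = 3)
X = -12 (X = -4 - 8 = -12)
y(Q, o) = 2*o
(X*5)*((12 + y(3, N(3, 5)))*(11 - 2)) = (-12*5)*((12 + 2*3)*(11 - 2)) = -60*(12 + 6)*9 = -1080*9 = -60*162 = -9720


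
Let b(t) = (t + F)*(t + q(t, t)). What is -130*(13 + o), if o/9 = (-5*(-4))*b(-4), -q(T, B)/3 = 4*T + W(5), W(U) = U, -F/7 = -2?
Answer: -6787690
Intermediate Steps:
F = 14 (F = -7*(-2) = 14)
q(T, B) = -15 - 12*T (q(T, B) = -3*(4*T + 5) = -3*(5 + 4*T) = -15 - 12*T)
b(t) = (-15 - 11*t)*(14 + t) (b(t) = (t + 14)*(t + (-15 - 12*t)) = (14 + t)*(-15 - 11*t) = (-15 - 11*t)*(14 + t))
o = 52200 (o = 9*((-5*(-4))*(-210 - 169*(-4) - 11*(-4)²)) = 9*(20*(-210 + 676 - 11*16)) = 9*(20*(-210 + 676 - 176)) = 9*(20*290) = 9*5800 = 52200)
-130*(13 + o) = -130*(13 + 52200) = -130*52213 = -6787690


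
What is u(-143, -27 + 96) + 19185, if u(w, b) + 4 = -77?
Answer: 19104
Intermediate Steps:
u(w, b) = -81 (u(w, b) = -4 - 77 = -81)
u(-143, -27 + 96) + 19185 = -81 + 19185 = 19104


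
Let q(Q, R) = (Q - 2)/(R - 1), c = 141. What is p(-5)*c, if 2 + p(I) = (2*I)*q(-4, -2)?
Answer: -3102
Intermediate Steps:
q(Q, R) = (-2 + Q)/(-1 + R)
p(I) = -2 + 4*I (p(I) = -2 + (2*I)*((-2 - 4)/(-1 - 2)) = -2 + (2*I)*(-6/(-3)) = -2 + (2*I)*(-1/3*(-6)) = -2 + (2*I)*2 = -2 + 4*I)
p(-5)*c = (-2 + 4*(-5))*141 = (-2 - 20)*141 = -22*141 = -3102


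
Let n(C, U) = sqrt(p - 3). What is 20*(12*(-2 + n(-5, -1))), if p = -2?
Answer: -480 + 240*I*sqrt(5) ≈ -480.0 + 536.66*I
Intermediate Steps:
n(C, U) = I*sqrt(5) (n(C, U) = sqrt(-2 - 3) = sqrt(-5) = I*sqrt(5))
20*(12*(-2 + n(-5, -1))) = 20*(12*(-2 + I*sqrt(5))) = 20*(-24 + 12*I*sqrt(5)) = -480 + 240*I*sqrt(5)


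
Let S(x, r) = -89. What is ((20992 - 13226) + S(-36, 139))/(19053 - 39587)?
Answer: -7677/20534 ≈ -0.37387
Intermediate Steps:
((20992 - 13226) + S(-36, 139))/(19053 - 39587) = ((20992 - 13226) - 89)/(19053 - 39587) = (7766 - 89)/(-20534) = 7677*(-1/20534) = -7677/20534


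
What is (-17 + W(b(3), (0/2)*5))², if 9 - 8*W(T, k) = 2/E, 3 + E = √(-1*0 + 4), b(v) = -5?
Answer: 15625/64 ≈ 244.14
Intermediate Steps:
E = -1 (E = -3 + √(-1*0 + 4) = -3 + √(0 + 4) = -3 + √4 = -3 + 2 = -1)
W(T, k) = 11/8 (W(T, k) = 9/8 - 1/(4*(-1)) = 9/8 - (-1)/4 = 9/8 - ⅛*(-2) = 9/8 + ¼ = 11/8)
(-17 + W(b(3), (0/2)*5))² = (-17 + 11/8)² = (-125/8)² = 15625/64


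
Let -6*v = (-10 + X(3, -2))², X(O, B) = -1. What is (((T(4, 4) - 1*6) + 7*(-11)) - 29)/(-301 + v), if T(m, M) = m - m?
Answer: 672/1927 ≈ 0.34873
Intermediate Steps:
T(m, M) = 0
v = -121/6 (v = -(-10 - 1)²/6 = -⅙*(-11)² = -⅙*121 = -121/6 ≈ -20.167)
(((T(4, 4) - 1*6) + 7*(-11)) - 29)/(-301 + v) = (((0 - 1*6) + 7*(-11)) - 29)/(-301 - 121/6) = (((0 - 6) - 77) - 29)/(-1927/6) = ((-6 - 77) - 29)*(-6/1927) = (-83 - 29)*(-6/1927) = -112*(-6/1927) = 672/1927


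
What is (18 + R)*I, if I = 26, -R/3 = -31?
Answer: 2886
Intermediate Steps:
R = 93 (R = -3*(-31) = 93)
(18 + R)*I = (18 + 93)*26 = 111*26 = 2886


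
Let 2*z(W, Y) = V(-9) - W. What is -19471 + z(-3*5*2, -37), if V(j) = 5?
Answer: -38907/2 ≈ -19454.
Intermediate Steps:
z(W, Y) = 5/2 - W/2 (z(W, Y) = (5 - W)/2 = 5/2 - W/2)
-19471 + z(-3*5*2, -37) = -19471 + (5/2 - (-3*5)*2/2) = -19471 + (5/2 - (-15)*2/2) = -19471 + (5/2 - ½*(-30)) = -19471 + (5/2 + 15) = -19471 + 35/2 = -38907/2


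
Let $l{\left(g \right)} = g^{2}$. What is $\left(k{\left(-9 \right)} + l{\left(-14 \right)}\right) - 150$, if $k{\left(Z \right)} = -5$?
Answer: $41$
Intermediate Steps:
$\left(k{\left(-9 \right)} + l{\left(-14 \right)}\right) - 150 = \left(-5 + \left(-14\right)^{2}\right) - 150 = \left(-5 + 196\right) - 150 = 191 - 150 = 41$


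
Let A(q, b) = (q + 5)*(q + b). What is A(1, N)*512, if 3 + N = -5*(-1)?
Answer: 9216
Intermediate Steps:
N = 2 (N = -3 - 5*(-1) = -3 + 5 = 2)
A(q, b) = (5 + q)*(b + q)
A(1, N)*512 = (1² + 5*2 + 5*1 + 2*1)*512 = (1 + 10 + 5 + 2)*512 = 18*512 = 9216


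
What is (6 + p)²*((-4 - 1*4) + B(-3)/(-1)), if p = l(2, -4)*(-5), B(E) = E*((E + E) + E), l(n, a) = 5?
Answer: -12635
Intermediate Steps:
B(E) = 3*E² (B(E) = E*(2*E + E) = E*(3*E) = 3*E²)
p = -25 (p = 5*(-5) = -25)
(6 + p)²*((-4 - 1*4) + B(-3)/(-1)) = (6 - 25)²*((-4 - 1*4) + (3*(-3)²)/(-1)) = (-19)²*((-4 - 4) + (3*9)*(-1)) = 361*(-8 + 27*(-1)) = 361*(-8 - 27) = 361*(-35) = -12635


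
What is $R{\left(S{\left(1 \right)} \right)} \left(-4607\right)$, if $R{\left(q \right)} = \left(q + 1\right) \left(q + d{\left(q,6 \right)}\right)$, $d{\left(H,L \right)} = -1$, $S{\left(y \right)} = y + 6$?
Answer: $-221136$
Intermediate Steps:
$S{\left(y \right)} = 6 + y$
$R{\left(q \right)} = \left(1 + q\right) \left(-1 + q\right)$ ($R{\left(q \right)} = \left(q + 1\right) \left(q - 1\right) = \left(1 + q\right) \left(-1 + q\right)$)
$R{\left(S{\left(1 \right)} \right)} \left(-4607\right) = \left(-1 + \left(6 + 1\right)^{2}\right) \left(-4607\right) = \left(-1 + 7^{2}\right) \left(-4607\right) = \left(-1 + 49\right) \left(-4607\right) = 48 \left(-4607\right) = -221136$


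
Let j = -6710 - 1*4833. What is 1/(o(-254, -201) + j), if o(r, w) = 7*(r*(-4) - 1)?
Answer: -1/4438 ≈ -0.00022533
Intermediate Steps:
o(r, w) = -7 - 28*r (o(r, w) = 7*(-4*r - 1) = 7*(-1 - 4*r) = -7 - 28*r)
j = -11543 (j = -6710 - 4833 = -11543)
1/(o(-254, -201) + j) = 1/((-7 - 28*(-254)) - 11543) = 1/((-7 + 7112) - 11543) = 1/(7105 - 11543) = 1/(-4438) = -1/4438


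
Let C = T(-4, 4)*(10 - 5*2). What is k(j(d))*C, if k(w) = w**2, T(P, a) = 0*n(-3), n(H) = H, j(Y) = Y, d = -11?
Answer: 0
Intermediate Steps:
T(P, a) = 0 (T(P, a) = 0*(-3) = 0)
C = 0 (C = 0*(10 - 5*2) = 0*(10 - 10) = 0*0 = 0)
k(j(d))*C = (-11)**2*0 = 121*0 = 0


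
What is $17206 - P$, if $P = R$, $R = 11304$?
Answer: $5902$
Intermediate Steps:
$P = 11304$
$17206 - P = 17206 - 11304 = 5902$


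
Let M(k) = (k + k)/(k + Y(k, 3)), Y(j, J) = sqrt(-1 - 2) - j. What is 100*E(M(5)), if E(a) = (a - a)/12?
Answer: 0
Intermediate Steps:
Y(j, J) = -j + I*sqrt(3) (Y(j, J) = sqrt(-3) - j = I*sqrt(3) - j = -j + I*sqrt(3))
M(k) = -2*I*k*sqrt(3)/3 (M(k) = (k + k)/(k + (-k + I*sqrt(3))) = (2*k)/((I*sqrt(3))) = (2*k)*(-I*sqrt(3)/3) = -2*I*k*sqrt(3)/3)
E(a) = 0 (E(a) = 0*(1/12) = 0)
100*E(M(5)) = 100*0 = 0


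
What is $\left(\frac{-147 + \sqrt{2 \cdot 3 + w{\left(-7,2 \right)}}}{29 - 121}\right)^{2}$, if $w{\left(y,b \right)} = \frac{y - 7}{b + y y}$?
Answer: $\frac{1102351}{431664} - \frac{49 \sqrt{3723}}{35972} \approx 2.4706$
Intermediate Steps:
$w{\left(y,b \right)} = \frac{-7 + y}{b + y^{2}}$
$\left(\frac{-147 + \sqrt{2 \cdot 3 + w{\left(-7,2 \right)}}}{29 - 121}\right)^{2} = \left(\frac{-147 + \sqrt{2 \cdot 3 + \frac{-7 - 7}{2 + \left(-7\right)^{2}}}}{29 - 121}\right)^{2} = \left(\frac{-147 + \sqrt{6 + \frac{1}{2 + 49} \left(-14\right)}}{29 - 121}\right)^{2} = \left(\frac{-147 + \sqrt{6 + \frac{1}{51} \left(-14\right)}}{29 - 121}\right)^{2} = \left(\frac{-147 + \sqrt{6 - \frac{14}{51}}}{-92}\right)^{2} = \left(\left(-147 + \sqrt{\frac{292}{51}}\right) \left(- \frac{1}{92}\right)\right)^{2} = \left(\left(-147 + \frac{2 \sqrt{3723}}{51}\right) \left(- \frac{1}{92}\right)\right)^{2} = \left(\frac{147}{92} - \frac{\sqrt{3723}}{2346}\right)^{2}$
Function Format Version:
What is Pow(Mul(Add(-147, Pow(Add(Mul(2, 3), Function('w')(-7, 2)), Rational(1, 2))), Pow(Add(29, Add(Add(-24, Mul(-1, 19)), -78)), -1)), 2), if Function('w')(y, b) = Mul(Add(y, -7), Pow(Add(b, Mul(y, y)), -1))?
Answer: Add(Rational(1102351, 431664), Mul(Rational(-49, 35972), Pow(3723, Rational(1, 2)))) ≈ 2.4706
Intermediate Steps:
Function('w')(y, b) = Mul(Pow(Add(b, Pow(y, 2)), -1), Add(-7, y)) (Function('w')(y, b) = Mul(Add(-7, y), Pow(Add(b, Pow(y, 2)), -1)) = Mul(Pow(Add(b, Pow(y, 2)), -1), Add(-7, y)))
Pow(Mul(Add(-147, Pow(Add(Mul(2, 3), Function('w')(-7, 2)), Rational(1, 2))), Pow(Add(29, Add(Add(-24, Mul(-1, 19)), -78)), -1)), 2) = Pow(Mul(Add(-147, Pow(Add(Mul(2, 3), Mul(Pow(Add(2, Pow(-7, 2)), -1), Add(-7, -7))), Rational(1, 2))), Pow(Add(29, Add(Add(-24, Mul(-1, 19)), -78)), -1)), 2) = Pow(Mul(Add(-147, Pow(Add(6, Mul(Pow(Add(2, 49), -1), -14)), Rational(1, 2))), Pow(Add(29, Add(Add(-24, -19), -78)), -1)), 2) = Pow(Mul(Add(-147, Pow(Add(6, Mul(Pow(51, -1), -14)), Rational(1, 2))), Pow(Add(29, Add(-43, -78)), -1)), 2) = Pow(Mul(Add(-147, Pow(Add(6, Mul(Rational(1, 51), -14)), Rational(1, 2))), Pow(Add(29, -121), -1)), 2) = Pow(Mul(Add(-147, Pow(Add(6, Rational(-14, 51)), Rational(1, 2))), Pow(-92, -1)), 2) = Pow(Mul(Add(-147, Pow(Rational(292, 51), Rational(1, 2))), Rational(-1, 92)), 2) = Pow(Mul(Add(-147, Mul(Rational(2, 51), Pow(3723, Rational(1, 2)))), Rational(-1, 92)), 2) = Pow(Add(Rational(147, 92), Mul(Rational(-1, 2346), Pow(3723, Rational(1, 2)))), 2)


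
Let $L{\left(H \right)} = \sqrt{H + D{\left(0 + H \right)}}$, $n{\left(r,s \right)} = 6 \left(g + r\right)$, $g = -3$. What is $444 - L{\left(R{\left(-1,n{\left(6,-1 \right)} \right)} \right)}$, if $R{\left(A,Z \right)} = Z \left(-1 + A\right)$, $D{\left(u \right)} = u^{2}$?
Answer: $444 - 6 \sqrt{35} \approx 408.5$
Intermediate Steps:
$n{\left(r,s \right)} = -18 + 6 r$ ($n{\left(r,s \right)} = 6 \left(-3 + r\right) = -18 + 6 r$)
$L{\left(H \right)} = \sqrt{H + H^{2}}$ ($L{\left(H \right)} = \sqrt{H + \left(0 + H\right)^{2}} = \sqrt{H + H^{2}}$)
$444 - L{\left(R{\left(-1,n{\left(6,-1 \right)} \right)} \right)} = 444 - \sqrt{\left(-18 + 6 \cdot 6\right) \left(-1 - 1\right) \left(1 + \left(-18 + 6 \cdot 6\right) \left(-1 - 1\right)\right)} = 444 - \sqrt{\left(-18 + 36\right) \left(-2\right) \left(1 + \left(-18 + 36\right) \left(-2\right)\right)} = 444 - \sqrt{18 \left(-2\right) \left(1 + 18 \left(-2\right)\right)} = 444 - \sqrt{- 36 \left(1 - 36\right)} = 444 - \sqrt{\left(-36\right) \left(-35\right)} = 444 - \sqrt{1260} = 444 - 6 \sqrt{35}$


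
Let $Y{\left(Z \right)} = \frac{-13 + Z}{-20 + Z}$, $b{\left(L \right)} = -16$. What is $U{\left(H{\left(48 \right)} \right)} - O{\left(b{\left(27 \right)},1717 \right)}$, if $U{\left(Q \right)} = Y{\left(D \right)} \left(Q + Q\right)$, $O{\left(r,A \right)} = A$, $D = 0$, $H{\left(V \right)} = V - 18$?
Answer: $-1678$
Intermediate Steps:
$H{\left(V \right)} = -18 + V$
$Y{\left(Z \right)} = \frac{-13 + Z}{-20 + Z}$
$U{\left(Q \right)} = \frac{13 Q}{10}$ ($U{\left(Q \right)} = \frac{-13 + 0}{-20 + 0} \left(Q + Q\right) = \frac{1}{-20} \left(-13\right) 2 Q = \left(- \frac{1}{20}\right) \left(-13\right) 2 Q = \frac{13 \cdot 2 Q}{20} = \frac{13 Q}{10}$)
$U{\left(H{\left(48 \right)} \right)} - O{\left(b{\left(27 \right)},1717 \right)} = \frac{13 \left(-18 + 48\right)}{10} - 1717 = \frac{13}{10} \cdot 30 - 1717 = 39 - 1717 = -1678$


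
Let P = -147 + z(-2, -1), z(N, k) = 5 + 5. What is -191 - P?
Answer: -54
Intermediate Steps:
z(N, k) = 10
P = -137 (P = -147 + 10 = -137)
-191 - P = -191 - 1*(-137) = -191 + 137 = -54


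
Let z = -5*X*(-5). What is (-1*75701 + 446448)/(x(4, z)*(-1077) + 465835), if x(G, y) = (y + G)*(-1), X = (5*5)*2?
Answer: 370747/1816393 ≈ 0.20411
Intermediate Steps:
X = 50 (X = 25*2 = 50)
z = 1250 (z = -5*50*(-5) = -250*(-5) = 1250)
x(G, y) = -G - y (x(G, y) = (G + y)*(-1) = -G - y)
(-1*75701 + 446448)/(x(4, z)*(-1077) + 465835) = (-1*75701 + 446448)/((-1*4 - 1*1250)*(-1077) + 465835) = (-75701 + 446448)/((-4 - 1250)*(-1077) + 465835) = 370747/(-1254*(-1077) + 465835) = 370747/(1350558 + 465835) = 370747/1816393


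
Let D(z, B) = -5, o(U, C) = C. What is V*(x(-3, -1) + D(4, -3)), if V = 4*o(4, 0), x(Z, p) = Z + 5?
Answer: 0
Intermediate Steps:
x(Z, p) = 5 + Z
V = 0 (V = 4*0 = 0)
V*(x(-3, -1) + D(4, -3)) = 0*((5 - 3) - 5) = 0*(2 - 5) = 0*(-3) = 0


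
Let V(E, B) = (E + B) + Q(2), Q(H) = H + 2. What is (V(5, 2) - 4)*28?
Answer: 196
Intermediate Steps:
Q(H) = 2 + H
V(E, B) = 4 + B + E (V(E, B) = (E + B) + (2 + 2) = (B + E) + 4 = 4 + B + E)
(V(5, 2) - 4)*28 = ((4 + 2 + 5) - 4)*28 = (11 - 4)*28 = 7*28 = 196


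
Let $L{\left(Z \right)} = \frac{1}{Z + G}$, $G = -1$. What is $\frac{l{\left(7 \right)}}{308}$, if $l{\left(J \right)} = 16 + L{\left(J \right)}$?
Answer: $\frac{97}{1848} \approx 0.052489$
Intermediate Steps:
$L{\left(Z \right)} = \frac{1}{-1 + Z}$ ($L{\left(Z \right)} = \frac{1}{Z - 1} = \frac{1}{-1 + Z}$)
$l{\left(J \right)} = 16 + \frac{1}{-1 + J}$
$\frac{l{\left(7 \right)}}{308} = \frac{\frac{1}{-1 + 7} \left(-15 + 16 \cdot 7\right)}{308} = \frac{-15 + 112}{6} \cdot \frac{1}{308} = \frac{1}{6} \cdot 97 \cdot \frac{1}{308} = \frac{97}{6} \cdot \frac{1}{308} = \frac{97}{1848}$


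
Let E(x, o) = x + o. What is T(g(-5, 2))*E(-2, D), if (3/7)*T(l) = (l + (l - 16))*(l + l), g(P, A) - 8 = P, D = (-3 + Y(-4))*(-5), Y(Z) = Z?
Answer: -4620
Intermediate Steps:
D = 35 (D = (-3 - 4)*(-5) = -7*(-5) = 35)
g(P, A) = 8 + P
E(x, o) = o + x
T(l) = 14*l*(-16 + 2*l)/3 (T(l) = 7*((l + (l - 16))*(l + l))/3 = 7*((l + (-16 + l))*(2*l))/3 = 7*((-16 + 2*l)*(2*l))/3 = 7*(2*l*(-16 + 2*l))/3 = 14*l*(-16 + 2*l)/3)
T(g(-5, 2))*E(-2, D) = (28*(8 - 5)*(-8 + (8 - 5))/3)*(35 - 2) = ((28/3)*3*(-8 + 3))*33 = ((28/3)*3*(-5))*33 = -140*33 = -4620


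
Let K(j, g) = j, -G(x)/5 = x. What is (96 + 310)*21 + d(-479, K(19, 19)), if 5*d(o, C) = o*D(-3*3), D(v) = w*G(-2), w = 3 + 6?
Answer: -96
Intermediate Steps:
G(x) = -5*x
w = 9
D(v) = 90 (D(v) = 9*(-5*(-2)) = 9*10 = 90)
d(o, C) = 18*o (d(o, C) = (o*90)/5 = (90*o)/5 = 18*o)
(96 + 310)*21 + d(-479, K(19, 19)) = (96 + 310)*21 + 18*(-479) = 406*21 - 8622 = 8526 - 8622 = -96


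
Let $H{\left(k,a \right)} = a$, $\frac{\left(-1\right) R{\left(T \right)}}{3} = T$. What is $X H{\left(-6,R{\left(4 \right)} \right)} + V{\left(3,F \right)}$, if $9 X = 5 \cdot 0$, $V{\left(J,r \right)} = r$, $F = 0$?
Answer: $0$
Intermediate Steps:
$R{\left(T \right)} = - 3 T$
$X = 0$ ($X = \frac{5 \cdot 0}{9} = \frac{1}{9} \cdot 0 = 0$)
$X H{\left(-6,R{\left(4 \right)} \right)} + V{\left(3,F \right)} = 0 \left(\left(-3\right) 4\right) + 0 = 0 \left(-12\right) + 0 = 0 + 0 = 0$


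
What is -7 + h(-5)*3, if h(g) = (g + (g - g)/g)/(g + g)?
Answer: -11/2 ≈ -5.5000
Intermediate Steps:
h(g) = ½ (h(g) = (g + 0/g)/((2*g)) = (g + 0)*(1/(2*g)) = g*(1/(2*g)) = ½)
-7 + h(-5)*3 = -7 + (½)*3 = -7 + 3/2 = -11/2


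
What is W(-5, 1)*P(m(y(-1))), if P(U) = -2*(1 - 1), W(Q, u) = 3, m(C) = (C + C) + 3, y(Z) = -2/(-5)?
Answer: 0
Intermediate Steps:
y(Z) = ⅖ (y(Z) = -2*(-⅕) = ⅖)
m(C) = 3 + 2*C (m(C) = 2*C + 3 = 3 + 2*C)
P(U) = 0 (P(U) = -2*0 = 0)
W(-5, 1)*P(m(y(-1))) = 3*0 = 0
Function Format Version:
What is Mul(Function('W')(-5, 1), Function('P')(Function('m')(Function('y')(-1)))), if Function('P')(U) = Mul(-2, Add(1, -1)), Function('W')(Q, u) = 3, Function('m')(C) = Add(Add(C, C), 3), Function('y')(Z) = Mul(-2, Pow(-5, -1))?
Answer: 0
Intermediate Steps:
Function('y')(Z) = Rational(2, 5) (Function('y')(Z) = Mul(-2, Rational(-1, 5)) = Rational(2, 5))
Function('m')(C) = Add(3, Mul(2, C)) (Function('m')(C) = Add(Mul(2, C), 3) = Add(3, Mul(2, C)))
Function('P')(U) = 0 (Function('P')(U) = Mul(-2, 0) = 0)
Mul(Function('W')(-5, 1), Function('P')(Function('m')(Function('y')(-1)))) = Mul(3, 0) = 0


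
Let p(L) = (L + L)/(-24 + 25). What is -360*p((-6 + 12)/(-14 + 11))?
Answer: 1440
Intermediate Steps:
p(L) = 2*L (p(L) = (2*L)/1 = (2*L)*1 = 2*L)
-360*p((-6 + 12)/(-14 + 11)) = -720*(-6 + 12)/(-14 + 11) = -720*6/(-3) = -720*6*(-1/3) = -720*(-2) = -360*(-4) = 1440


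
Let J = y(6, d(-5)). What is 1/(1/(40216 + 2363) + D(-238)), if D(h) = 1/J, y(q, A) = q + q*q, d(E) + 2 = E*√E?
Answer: 596106/14207 ≈ 41.959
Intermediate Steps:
d(E) = -2 + E^(3/2) (d(E) = -2 + E*√E = -2 + E^(3/2))
y(q, A) = q + q²
J = 42 (J = 6*(1 + 6) = 6*7 = 42)
D(h) = 1/42
1/(1/(40216 + 2363) + D(-238)) = 1/(1/(40216 + 2363) + 1/42) = 1/(1/42579 + 1/42) = 1/(14207/596106) = 596106/14207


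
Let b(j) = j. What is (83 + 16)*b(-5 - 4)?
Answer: -891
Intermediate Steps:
(83 + 16)*b(-5 - 4) = (83 + 16)*(-5 - 4) = 99*(-9) = -891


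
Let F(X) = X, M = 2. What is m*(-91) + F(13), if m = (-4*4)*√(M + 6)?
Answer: 13 + 2912*√2 ≈ 4131.2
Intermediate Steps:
m = -32*√2 (m = (-4*4)*√(2 + 6) = -32*√2 ≈ -45.255)
m*(-91) + F(13) = -32*√2*(-91) + 13 = 2912*√2 + 13 = 13 + 2912*√2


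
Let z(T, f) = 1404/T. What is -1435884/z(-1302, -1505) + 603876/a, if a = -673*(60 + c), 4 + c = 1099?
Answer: 1922229951586/1443585 ≈ 1.3316e+6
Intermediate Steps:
c = 1095 (c = -4 + 1099 = 1095)
a = -777315 (a = -673*(60 + 1095) = -673*1155 = -777315)
-1435884/z(-1302, -1505) + 603876/a = -1435884/(1404/(-1302)) + 603876/(-777315) = -1435884/(1404*(-1/1302)) + 603876*(-1/777315) = -1435884/(-234/217) - 28756/37015 = -1435884*(-217/234) - 28756/37015 = 51931138/39 - 28756/37015 = 1922229951586/1443585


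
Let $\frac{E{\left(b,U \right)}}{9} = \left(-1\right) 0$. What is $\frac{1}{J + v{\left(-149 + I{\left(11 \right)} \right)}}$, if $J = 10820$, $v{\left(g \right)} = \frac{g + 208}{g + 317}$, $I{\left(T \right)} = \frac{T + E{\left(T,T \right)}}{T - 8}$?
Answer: $\frac{515}{5572488} \approx 9.2418 \cdot 10^{-5}$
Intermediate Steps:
$E{\left(b,U \right)} = 0$ ($E{\left(b,U \right)} = 9 \left(\left(-1\right) 0\right) = 9 \cdot 0 = 0$)
$I{\left(T \right)} = \frac{T}{-8 + T}$ ($I{\left(T \right)} = \frac{T + 0}{T - 8} = \frac{T}{-8 + T}$)
$v{\left(g \right)} = \frac{208 + g}{317 + g}$
$\frac{1}{J + v{\left(-149 + I{\left(11 \right)} \right)}} = \frac{1}{10820 + \frac{208 - \left(149 - \frac{11}{-8 + 11}\right)}{317 - \left(149 - \frac{11}{-8 + 11}\right)}} = \frac{1}{10820 + \frac{208 - \left(149 - \frac{11}{3}\right)}{317 - \left(149 - \frac{11}{3}\right)}} = \frac{1}{10820 + \frac{208 + \left(-149 + 11 \cdot \frac{1}{3}\right)}{317 + \left(-149 + 11 \cdot \frac{1}{3}\right)}} = \frac{1}{10820 + \frac{208 + \left(-149 + \frac{11}{3}\right)}{317 + \left(-149 + \frac{11}{3}\right)}} = \frac{1}{10820 + \frac{208 - \frac{436}{3}}{317 - \frac{436}{3}}} = \frac{1}{10820 + \frac{1}{\frac{515}{3}} \cdot \frac{188}{3}} = \frac{1}{10820 + \frac{3}{515} \cdot \frac{188}{3}} = \frac{1}{10820 + \frac{188}{515}} = \frac{1}{\frac{5572488}{515}} = \frac{515}{5572488}$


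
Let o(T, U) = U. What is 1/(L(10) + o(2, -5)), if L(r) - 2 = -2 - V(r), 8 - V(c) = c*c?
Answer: 1/87 ≈ 0.011494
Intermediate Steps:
V(c) = 8 - c**2 (V(c) = 8 - c*c = 8 - c**2)
L(r) = -8 + r**2 (L(r) = 2 + (-2 - (8 - r**2)) = 2 + (-2 + (-8 + r**2)) = 2 + (-10 + r**2) = -8 + r**2)
1/(L(10) + o(2, -5)) = 1/((-8 + 10**2) - 5) = 1/((-8 + 100) - 5) = 1/(92 - 5) = 1/87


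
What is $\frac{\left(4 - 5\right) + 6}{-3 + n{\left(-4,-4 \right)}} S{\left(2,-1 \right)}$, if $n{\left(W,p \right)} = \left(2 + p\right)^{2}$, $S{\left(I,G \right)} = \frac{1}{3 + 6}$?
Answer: $\frac{5}{9} \approx 0.55556$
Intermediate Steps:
$S{\left(I,G \right)} = \frac{1}{9}$
$\frac{\left(4 - 5\right) + 6}{-3 + n{\left(-4,-4 \right)}} S{\left(2,-1 \right)} = \frac{\left(4 - 5\right) + 6}{-3 + \left(2 - 4\right)^{2}} \cdot \frac{1}{9} = \frac{-1 + 6}{-3 + \left(-2\right)^{2}} \cdot \frac{1}{9} = \frac{5}{-3 + 4} \cdot \frac{1}{9} = \frac{5}{1} \cdot \frac{1}{9} = 5 \cdot 1 \cdot \frac{1}{9} = 5 \cdot \frac{1}{9} = \frac{5}{9}$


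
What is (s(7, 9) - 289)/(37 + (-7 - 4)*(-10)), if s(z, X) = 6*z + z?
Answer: -80/49 ≈ -1.6327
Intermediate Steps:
s(z, X) = 7*z
(s(7, 9) - 289)/(37 + (-7 - 4)*(-10)) = (7*7 - 289)/(37 + (-7 - 4)*(-10)) = (49 - 289)/(37 - 11*(-10)) = -240/(37 + 110) = -240/147 = -240*1/147 = -80/49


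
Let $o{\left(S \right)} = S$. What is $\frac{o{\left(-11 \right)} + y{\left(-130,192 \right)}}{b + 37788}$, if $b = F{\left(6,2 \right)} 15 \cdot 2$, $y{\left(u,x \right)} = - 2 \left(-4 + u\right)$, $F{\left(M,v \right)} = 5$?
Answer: $\frac{257}{37938} \approx 0.0067742$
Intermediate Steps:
$y{\left(u,x \right)} = 8 - 2 u$ ($y{\left(u,x \right)} = - (-8 + 2 u) = 8 - 2 u$)
$b = 150$ ($b = 5 \cdot 15 \cdot 2 = 75 \cdot 2 = 150$)
$\frac{o{\left(-11 \right)} + y{\left(-130,192 \right)}}{b + 37788} = \frac{-11 + \left(8 - -260\right)}{150 + 37788} = \frac{-11 + \left(8 + 260\right)}{37938} = \left(-11 + 268\right) \frac{1}{37938} = 257 \cdot \frac{1}{37938} = \frac{257}{37938}$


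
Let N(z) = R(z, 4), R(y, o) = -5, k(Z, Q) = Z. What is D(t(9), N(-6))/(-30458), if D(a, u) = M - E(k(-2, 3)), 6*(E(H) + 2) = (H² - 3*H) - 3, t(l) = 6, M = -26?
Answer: 151/182748 ≈ 0.00082627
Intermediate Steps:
E(H) = -5/2 - H/2 + H²/6 (E(H) = -2 + ((H² - 3*H) - 3)/6 = -2 + (-3 + H² - 3*H)/6 = -2 + (-½ - H/2 + H²/6) = -5/2 - H/2 + H²/6)
N(z) = -5
D(a, u) = -151/6 (D(a, u) = -26 - (-5/2 - ½*(-2) + (⅙)*(-2)²) = -26 - (-5/2 + 1 + (⅙)*4) = -26 - (-5/2 + 1 + ⅔) = -26 - 1*(-⅚) = -26 + ⅚ = -151/6)
D(t(9), N(-6))/(-30458) = -151/6/(-30458) = -151/6*(-1/30458) = 151/182748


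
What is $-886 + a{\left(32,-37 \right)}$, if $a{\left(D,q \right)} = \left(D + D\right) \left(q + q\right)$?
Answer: $-5622$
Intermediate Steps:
$a{\left(D,q \right)} = 4 D q$ ($a{\left(D,q \right)} = 2 D 2 q = 4 D q$)
$-886 + a{\left(32,-37 \right)} = -886 + 4 \cdot 32 \left(-37\right) = -886 - 4736 = -5622$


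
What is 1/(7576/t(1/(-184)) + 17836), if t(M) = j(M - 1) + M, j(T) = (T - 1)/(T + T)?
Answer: 33763/860083908 ≈ 3.9255e-5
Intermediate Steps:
j(T) = (-1 + T)/(2*T) (j(T) = (-1 + T)/((2*T)) = (-1 + T)*(1/(2*T)) = (-1 + T)/(2*T))
t(M) = M + (-2 + M)/(2*(-1 + M)) (t(M) = (-1 + (M - 1))/(2*(M - 1)) + M = (-1 + (-1 + M))/(2*(-1 + M)) + M = (-2 + M)/(2*(-1 + M)) + M = M + (-2 + M)/(2*(-1 + M)))
1/(7576/t(1/(-184)) + 17836) = 1/(7576/(((-1 + (1/(-184))² - ½/(-184))/(-1 + 1/(-184)))) + 17836) = 1/(7576/(((-1 + (-1/184)² - ½*(-1/184))/(-1 - 1/184))) + 17836) = 1/(7576/(((-1 + 1/33856 + 1/368)/(-185/184))) + 17836) = 1/(7576/((-184/185*(-33763/33856))) + 17836) = 1/(7576/(33763/34040) + 17836) = 1/(7576*(34040/33763) + 17836) = 1/(257887040/33763 + 17836) = 1/(860083908/33763) = 33763/860083908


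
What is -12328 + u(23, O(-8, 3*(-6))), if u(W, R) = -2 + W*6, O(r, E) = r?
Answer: -12192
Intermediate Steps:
u(W, R) = -2 + 6*W
-12328 + u(23, O(-8, 3*(-6))) = -12328 + (-2 + 6*23) = -12328 + (-2 + 138) = -12328 + 136 = -12192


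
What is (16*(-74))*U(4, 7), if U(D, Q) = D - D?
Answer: 0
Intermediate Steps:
U(D, Q) = 0
(16*(-74))*U(4, 7) = (16*(-74))*0 = -1184*0 = 0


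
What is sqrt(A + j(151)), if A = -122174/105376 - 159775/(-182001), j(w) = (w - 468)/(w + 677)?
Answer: I*sqrt(1475435178693774247)/1490224188 ≈ 0.8151*I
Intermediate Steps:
j(w) = (-468 + w)/(677 + w)
A = -72964051/259169424 (A = -122174*1/105376 - 159775*(-1/182001) = -1651/1424 + 159775/182001 = -72964051/259169424 ≈ -0.28153)
sqrt(A + j(151)) = sqrt(-72964051/259169424 + (-468 + 151)/(677 + 151)) = sqrt(-72964051/259169424 - 317/828) = sqrt(-11880911803/17882690256) = I*sqrt(1475435178693774247)/1490224188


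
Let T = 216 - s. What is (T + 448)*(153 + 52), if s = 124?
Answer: 110700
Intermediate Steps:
T = 92 (T = 216 - 1*124 = 216 - 124 = 92)
(T + 448)*(153 + 52) = (92 + 448)*(153 + 52) = 540*205 = 110700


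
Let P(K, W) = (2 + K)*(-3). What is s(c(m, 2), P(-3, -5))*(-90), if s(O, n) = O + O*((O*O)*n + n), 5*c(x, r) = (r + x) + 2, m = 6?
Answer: -2880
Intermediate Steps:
c(x, r) = ⅖ + r/5 + x/5 (c(x, r) = ((r + x) + 2)/5 = (2 + r + x)/5 = ⅖ + r/5 + x/5)
P(K, W) = -6 - 3*K
s(O, n) = O + O*(n + n*O²) (s(O, n) = O + O*(O²*n + n) = O + O*(n*O² + n) = O + O*(n + n*O²))
s(c(m, 2), P(-3, -5))*(-90) = ((⅖ + (⅕)*2 + (⅕)*6)*(1 + (-6 - 3*(-3)) + (-6 - 3*(-3))*(⅖ + (⅕)*2 + (⅕)*6)²))*(-90) = ((⅖ + ⅖ + 6/5)*(1 + (-6 + 9) + (-6 + 9)*(⅖ + ⅖ + 6/5)²))*(-90) = (2*(1 + 3 + 3*2²))*(-90) = (2*(1 + 3 + 3*4))*(-90) = (2*(1 + 3 + 12))*(-90) = (2*16)*(-90) = 32*(-90) = -2880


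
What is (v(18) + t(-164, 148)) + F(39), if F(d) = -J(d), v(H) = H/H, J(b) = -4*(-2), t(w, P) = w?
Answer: -171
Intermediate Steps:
J(b) = 8
v(H) = 1
F(d) = -8 (F(d) = -1*8 = -8)
(v(18) + t(-164, 148)) + F(39) = (1 - 164) - 8 = -163 - 8 = -171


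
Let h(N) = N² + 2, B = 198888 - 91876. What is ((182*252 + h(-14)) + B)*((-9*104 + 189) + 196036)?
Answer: 29893668386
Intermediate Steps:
B = 107012
h(N) = 2 + N²
((182*252 + h(-14)) + B)*((-9*104 + 189) + 196036) = ((182*252 + (2 + (-14)²)) + 107012)*((-9*104 + 189) + 196036) = ((45864 + (2 + 196)) + 107012)*((-936 + 189) + 196036) = ((45864 + 198) + 107012)*(-747 + 196036) = (46062 + 107012)*195289 = 153074*195289 = 29893668386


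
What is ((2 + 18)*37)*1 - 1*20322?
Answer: -19582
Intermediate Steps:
((2 + 18)*37)*1 - 1*20322 = (20*37)*1 - 20322 = 740*1 - 20322 = 740 - 20322 = -19582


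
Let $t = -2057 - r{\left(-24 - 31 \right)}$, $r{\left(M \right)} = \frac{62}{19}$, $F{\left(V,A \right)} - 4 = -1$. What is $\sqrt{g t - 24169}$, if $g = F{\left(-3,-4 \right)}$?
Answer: $\frac{i \sqrt{10956274}}{19} \approx 174.21 i$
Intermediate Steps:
$F{\left(V,A \right)} = 3$ ($F{\left(V,A \right)} = 4 - 1 = 3$)
$r{\left(M \right)} = \frac{62}{19}$ ($r{\left(M \right)} = 62 \cdot \frac{1}{19} = \frac{62}{19}$)
$g = 3$
$t = - \frac{39145}{19}$ ($t = -2057 - \frac{62}{19} = - \frac{39145}{19} \approx -2060.3$)
$\sqrt{g t - 24169} = \sqrt{3 \left(- \frac{39145}{19}\right) - 24169} = \sqrt{- \frac{117435}{19} - 24169} = \sqrt{- \frac{576646}{19}} = \frac{i \sqrt{10956274}}{19}$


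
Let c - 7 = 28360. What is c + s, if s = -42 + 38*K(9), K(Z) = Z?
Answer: 28667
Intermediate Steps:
c = 28367 (c = 7 + 28360 = 28367)
s = 300 (s = -42 + 38*9 = -42 + 342 = 300)
c + s = 28367 + 300 = 28667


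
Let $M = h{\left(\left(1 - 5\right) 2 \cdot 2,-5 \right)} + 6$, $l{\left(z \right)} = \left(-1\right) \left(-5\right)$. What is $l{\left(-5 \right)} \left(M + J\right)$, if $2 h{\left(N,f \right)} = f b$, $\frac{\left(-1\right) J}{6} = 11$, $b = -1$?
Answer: $- \frac{575}{2} \approx -287.5$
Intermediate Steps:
$l{\left(z \right)} = 5$
$J = -66$ ($J = \left(-6\right) 11 = -66$)
$h{\left(N,f \right)} = - \frac{f}{2}$ ($h{\left(N,f \right)} = \frac{f \left(-1\right)}{2} = \frac{\left(-1\right) f}{2} = - \frac{f}{2}$)
$M = \frac{17}{2}$ ($M = \left(- \frac{1}{2}\right) \left(-5\right) + 6 = \frac{5}{2} + 6 = \frac{17}{2} \approx 8.5$)
$l{\left(-5 \right)} \left(M + J\right) = 5 \left(\frac{17}{2} - 66\right) = 5 \left(- \frac{115}{2}\right) = - \frac{575}{2}$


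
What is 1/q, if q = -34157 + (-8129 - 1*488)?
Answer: -1/42774 ≈ -2.3379e-5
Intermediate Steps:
q = -42774 (q = -34157 + (-8129 - 488) = -34157 - 8617 = -42774)
1/q = 1/(-42774) = -1/42774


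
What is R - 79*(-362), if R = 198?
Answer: 28796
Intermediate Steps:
R - 79*(-362) = 198 - 79*(-362) = 198 + 28598 = 28796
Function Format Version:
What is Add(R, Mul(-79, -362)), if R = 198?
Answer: 28796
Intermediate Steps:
Add(R, Mul(-79, -362)) = Add(198, Mul(-79, -362)) = Add(198, 28598) = 28796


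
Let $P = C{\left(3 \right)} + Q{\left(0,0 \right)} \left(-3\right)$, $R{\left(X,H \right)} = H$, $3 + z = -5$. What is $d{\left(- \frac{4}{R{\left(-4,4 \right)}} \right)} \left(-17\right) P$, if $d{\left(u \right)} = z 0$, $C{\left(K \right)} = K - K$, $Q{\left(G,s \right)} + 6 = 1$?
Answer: $0$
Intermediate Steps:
$z = -8$ ($z = -3 - 5 = -8$)
$Q{\left(G,s \right)} = -5$ ($Q{\left(G,s \right)} = -6 + 1 = -5$)
$C{\left(K \right)} = 0$
$d{\left(u \right)} = 0$ ($d{\left(u \right)} = \left(-8\right) 0 = 0$)
$P = 15$ ($P = 0 - -15 = 0 + 15 = 15$)
$d{\left(- \frac{4}{R{\left(-4,4 \right)}} \right)} \left(-17\right) P = 0 \left(-17\right) 15 = 0 \cdot 15 = 0$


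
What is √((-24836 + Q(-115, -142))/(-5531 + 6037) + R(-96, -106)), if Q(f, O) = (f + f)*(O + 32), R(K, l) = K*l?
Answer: 2*√162853570/253 ≈ 100.88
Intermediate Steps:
Q(f, O) = 2*f*(32 + O) (Q(f, O) = (2*f)*(32 + O) = 2*f*(32 + O))
√((-24836 + Q(-115, -142))/(-5531 + 6037) + R(-96, -106)) = √((-24836 + 2*(-115)*(32 - 142))/(-5531 + 6037) - 96*(-106)) = √((-24836 + 2*(-115)*(-110))/506 + 10176) = √((-24836 + 25300)*(1/506) + 10176) = √(464*(1/506) + 10176) = √(232/253 + 10176) = √(2574760/253) = 2*√162853570/253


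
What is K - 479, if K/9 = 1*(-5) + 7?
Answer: -461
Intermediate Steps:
K = 18 (K = 9*(1*(-5) + 7) = 9*(-5 + 7) = 9*2 = 18)
K - 479 = 18 - 479 = -461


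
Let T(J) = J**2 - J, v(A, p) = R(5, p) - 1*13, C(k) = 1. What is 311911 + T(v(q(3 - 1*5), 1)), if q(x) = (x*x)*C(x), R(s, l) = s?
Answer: 311983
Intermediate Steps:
q(x) = x**2 (q(x) = (x*x)*1 = x**2*1 = x**2)
v(A, p) = -8 (v(A, p) = 5 - 1*13 = 5 - 13 = -8)
311911 + T(v(q(3 - 1*5), 1)) = 311911 - 8*(-1 - 8) = 311911 - 8*(-9) = 311911 + 72 = 311983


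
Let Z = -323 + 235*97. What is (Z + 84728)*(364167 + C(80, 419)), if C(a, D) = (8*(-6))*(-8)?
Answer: 39079867200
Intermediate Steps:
C(a, D) = 384 (C(a, D) = -48*(-8) = 384)
Z = 22472 (Z = -323 + 22795 = 22472)
(Z + 84728)*(364167 + C(80, 419)) = (22472 + 84728)*(364167 + 384) = 107200*364551 = 39079867200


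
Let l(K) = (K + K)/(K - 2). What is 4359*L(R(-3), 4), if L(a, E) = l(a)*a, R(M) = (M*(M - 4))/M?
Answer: -142394/3 ≈ -47465.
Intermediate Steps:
l(K) = 2*K/(-2 + K) (l(K) = (2*K)/(-2 + K) = 2*K/(-2 + K))
R(M) = -4 + M (R(M) = (M*(-4 + M))/M = -4 + M)
L(a, E) = 2*a²/(-2 + a) (L(a, E) = (2*a/(-2 + a))*a = 2*a²/(-2 + a))
4359*L(R(-3), 4) = 4359*(2*(-4 - 3)²/(-2 + (-4 - 3))) = 4359*(2*(-7)²/(-2 - 7)) = 4359*(2*49/(-9)) = 4359*(2*49*(-⅑)) = 4359*(-98/9) = -142394/3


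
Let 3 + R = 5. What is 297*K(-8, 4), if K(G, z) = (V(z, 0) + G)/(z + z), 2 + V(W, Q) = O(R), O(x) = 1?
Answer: -2673/8 ≈ -334.13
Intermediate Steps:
R = 2 (R = -3 + 5 = 2)
V(W, Q) = -1 (V(W, Q) = -2 + 1 = -1)
K(G, z) = (-1 + G)/(2*z) (K(G, z) = (-1 + G)/(z + z) = (-1 + G)/((2*z)) = (-1 + G)*(1/(2*z)) = (-1 + G)/(2*z))
297*K(-8, 4) = 297*((½)*(-1 - 8)/4) = 297*((½)*(¼)*(-9)) = 297*(-9/8) = -2673/8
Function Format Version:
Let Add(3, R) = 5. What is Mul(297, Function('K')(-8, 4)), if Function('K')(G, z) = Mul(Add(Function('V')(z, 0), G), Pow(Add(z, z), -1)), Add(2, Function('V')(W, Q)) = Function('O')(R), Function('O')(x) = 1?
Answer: Rational(-2673, 8) ≈ -334.13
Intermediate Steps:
R = 2 (R = Add(-3, 5) = 2)
Function('V')(W, Q) = -1 (Function('V')(W, Q) = Add(-2, 1) = -1)
Function('K')(G, z) = Mul(Rational(1, 2), Pow(z, -1), Add(-1, G)) (Function('K')(G, z) = Mul(Add(-1, G), Pow(Add(z, z), -1)) = Mul(Add(-1, G), Pow(Mul(2, z), -1)) = Mul(Add(-1, G), Mul(Rational(1, 2), Pow(z, -1))) = Mul(Rational(1, 2), Pow(z, -1), Add(-1, G)))
Mul(297, Function('K')(-8, 4)) = Mul(297, Mul(Rational(1, 2), Pow(4, -1), Add(-1, -8))) = Mul(297, Mul(Rational(1, 2), Rational(1, 4), -9)) = Mul(297, Rational(-9, 8)) = Rational(-2673, 8)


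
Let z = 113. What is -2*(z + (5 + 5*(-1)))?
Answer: -226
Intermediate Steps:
-2*(z + (5 + 5*(-1))) = -2*(113 + (5 + 5*(-1))) = -2*(113 + (5 - 5)) = -2*(113 + 0) = -2*113 = -226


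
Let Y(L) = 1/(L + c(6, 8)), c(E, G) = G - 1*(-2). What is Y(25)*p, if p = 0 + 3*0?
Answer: 0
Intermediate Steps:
c(E, G) = 2 + G (c(E, G) = G + 2 = 2 + G)
Y(L) = 1/(10 + L) (Y(L) = 1/(L + (2 + 8)) = 1/(L + 10) = 1/(10 + L))
p = 0 (p = 0 + 0 = 0)
Y(25)*p = 0/(10 + 25) = 0/35 = (1/35)*0 = 0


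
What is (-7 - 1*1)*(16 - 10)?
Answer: -48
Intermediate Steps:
(-7 - 1*1)*(16 - 10) = (-7 - 1)*6 = -8*6 = -48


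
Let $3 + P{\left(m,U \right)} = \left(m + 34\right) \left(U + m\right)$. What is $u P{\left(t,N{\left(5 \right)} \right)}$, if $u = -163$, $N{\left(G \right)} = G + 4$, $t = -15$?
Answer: $19071$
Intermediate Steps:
$N{\left(G \right)} = 4 + G$
$P{\left(m,U \right)} = -3 + \left(34 + m\right) \left(U + m\right)$ ($P{\left(m,U \right)} = -3 + \left(m + 34\right) \left(U + m\right) = -3 + \left(34 + m\right) \left(U + m\right)$)
$u P{\left(t,N{\left(5 \right)} \right)} = - 163 \left(-3 + \left(-15\right)^{2} + 34 \left(4 + 5\right) + 34 \left(-15\right) + \left(4 + 5\right) \left(-15\right)\right) = - 163 \left(-3 + 225 + 34 \cdot 9 - 510 + 9 \left(-15\right)\right) = - 163 \left(-3 + 225 + 306 - 510 - 135\right) = \left(-163\right) \left(-117\right) = 19071$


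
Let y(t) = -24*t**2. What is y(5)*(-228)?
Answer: 136800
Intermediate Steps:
y(5)*(-228) = -24*5**2*(-228) = -24*25*(-228) = -600*(-228) = 136800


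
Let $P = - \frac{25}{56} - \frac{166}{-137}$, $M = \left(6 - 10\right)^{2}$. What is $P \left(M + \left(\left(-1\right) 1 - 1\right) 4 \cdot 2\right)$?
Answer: $0$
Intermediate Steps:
$M = 16$ ($M = \left(-4\right)^{2} = 16$)
$P = \frac{5871}{7672}$ ($P = \left(-25\right) \frac{1}{56} - - \frac{166}{137} = - \frac{25}{56} + \frac{166}{137} = \frac{5871}{7672} \approx 0.76525$)
$P \left(M + \left(\left(-1\right) 1 - 1\right) 4 \cdot 2\right) = \frac{5871 \left(16 + \left(\left(-1\right) 1 - 1\right) 4 \cdot 2\right)}{7672} = \frac{5871 \left(16 + \left(-1 - 1\right) 4 \cdot 2\right)}{7672} = \frac{5871 \left(16 + \left(-2\right) 4 \cdot 2\right)}{7672} = \frac{5871 \left(16 - 16\right)}{7672} = \frac{5871}{7672} \cdot 0 = 0$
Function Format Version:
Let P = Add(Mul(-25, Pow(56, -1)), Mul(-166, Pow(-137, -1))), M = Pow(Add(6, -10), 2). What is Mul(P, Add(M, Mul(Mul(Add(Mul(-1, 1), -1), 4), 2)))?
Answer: 0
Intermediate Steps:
M = 16 (M = Pow(-4, 2) = 16)
P = Rational(5871, 7672) (P = Add(Mul(-25, Rational(1, 56)), Mul(-166, Rational(-1, 137))) = Add(Rational(-25, 56), Rational(166, 137)) = Rational(5871, 7672) ≈ 0.76525)
Mul(P, Add(M, Mul(Mul(Add(Mul(-1, 1), -1), 4), 2))) = Mul(Rational(5871, 7672), Add(16, Mul(Mul(Add(Mul(-1, 1), -1), 4), 2))) = Mul(Rational(5871, 7672), Add(16, Mul(Mul(Add(-1, -1), 4), 2))) = Mul(Rational(5871, 7672), Add(16, Mul(Mul(-2, 4), 2))) = Mul(Rational(5871, 7672), Add(16, Mul(-8, 2))) = Mul(Rational(5871, 7672), Add(16, -16)) = Mul(Rational(5871, 7672), 0) = 0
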